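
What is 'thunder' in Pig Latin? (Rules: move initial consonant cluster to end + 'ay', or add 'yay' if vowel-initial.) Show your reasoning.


'thunder': move consonant cluster 'th' to end and add 'ay': 'underthay'.

underthay


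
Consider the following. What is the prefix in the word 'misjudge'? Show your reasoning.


The word 'misjudge' = 'mis' (prefix) + 'judge' (root). The prefix is 'mis'.

mis


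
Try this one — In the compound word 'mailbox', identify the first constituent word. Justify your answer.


Split 'mailbox' into 'mail' + 'box'. The first part is 'mail'.

mail


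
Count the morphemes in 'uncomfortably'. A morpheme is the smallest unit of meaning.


Decomposition: un- (prefix) + comfort (root) + -able (suffix) + -ly (suffix) = 4 morpheme(s)

4 morphemes


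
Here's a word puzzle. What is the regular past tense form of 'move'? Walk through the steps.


Apply rule: Add -d (word ends in -e). 'move' becomes 'moved'.

moved


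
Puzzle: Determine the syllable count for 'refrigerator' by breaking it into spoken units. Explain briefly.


Break 'refrigerator' into syllables: re-frig-er-a-tor -> re | frig | er | a | tor = 5 syllables

5 syllables


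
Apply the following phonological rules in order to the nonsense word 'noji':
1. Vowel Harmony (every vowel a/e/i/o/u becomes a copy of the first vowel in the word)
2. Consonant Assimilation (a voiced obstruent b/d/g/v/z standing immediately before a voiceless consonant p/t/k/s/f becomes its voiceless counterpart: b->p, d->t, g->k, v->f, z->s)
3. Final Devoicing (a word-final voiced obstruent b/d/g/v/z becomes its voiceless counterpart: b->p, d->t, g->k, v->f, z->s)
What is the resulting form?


Starting form: 'noji'
Rule 1: Vowel Harmony: all vowels become 'o' (matching first vowel). 'noji' -> 'nojo'
Rule 2: Consonant Assimilation: no voiced obstruent (b/d/g/v/z) stands immediately before a voiceless consonant (p/t/k/s/f). No change.
Rule 3: Final Devoicing: the word ends in the vowel 'o', not a consonant. No change.
Final form: 'nojo'

nojo


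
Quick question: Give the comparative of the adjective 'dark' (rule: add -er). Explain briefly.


Apply comparative formation (add -er): 'dark' -> 'darker'.

darker


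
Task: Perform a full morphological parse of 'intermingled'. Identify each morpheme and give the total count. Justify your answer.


Step 1: Identify prefix: 'inter' (meaning: between)
Step 2: Identify root: 'mingle'
Step 3: Identify suffix(es): 'ed'
Decomposition: inter- (prefix: between) + mingle (root) + -ed (suffix: past)
Total morphemes: 3

3 morphemes (inter- (prefix: between) + mingle (root) + -ed (suffix: past))


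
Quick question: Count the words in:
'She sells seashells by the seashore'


Split into words: She | sells | seashells | by | the | seashore = 6 words.

6


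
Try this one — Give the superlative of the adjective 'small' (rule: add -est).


Apply superlative formation (add -est): 'small' -> 'smallest'.

smallest


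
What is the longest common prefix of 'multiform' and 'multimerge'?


Compare from the start: 5 characters match: 'multi'. Mismatch at position 6: 'f' vs 'm'.

multi


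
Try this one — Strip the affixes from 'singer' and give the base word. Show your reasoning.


Remove suffix '-er' from 'singer' to get root 'sing'.

sing


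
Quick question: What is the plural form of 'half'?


Apply rule: Change -f to -ves. 'half' becomes 'halves'.

halves


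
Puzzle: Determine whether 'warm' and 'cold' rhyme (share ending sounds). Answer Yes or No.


Rime (stressed vowel + following sounds) of 'warm': -arm = /ɔːrm/
Rime of 'cold': -old = /oʊld/
/ɔːrm/ and /oʊld/ are different ending sounds, so the words do not rhyme.

No


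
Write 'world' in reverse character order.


Reverse 'world' character by character: 'dlrow'.

dlrow


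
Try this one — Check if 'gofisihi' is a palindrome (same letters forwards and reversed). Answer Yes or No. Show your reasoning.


Forward: 'gofisihi'
Reversed: 'ihisifog'
They differ.

No


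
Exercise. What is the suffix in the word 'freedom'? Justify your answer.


The word 'freedom' = 'free' (root) + '-dom' (suffix). The suffix is '-dom'.

dom


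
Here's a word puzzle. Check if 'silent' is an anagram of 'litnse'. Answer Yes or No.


Sorted letters of 'silent': 'eilnst'
Sorted letters of 'litnse': 'eilnst'
They match.

Yes


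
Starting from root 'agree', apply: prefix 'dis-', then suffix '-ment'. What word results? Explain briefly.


Step 1: Add prefix 'dis-' to 'agree' = 'disagree'
Step 2: Add suffix '-ment' to 'disagree' = 'disagreement'

disagreement


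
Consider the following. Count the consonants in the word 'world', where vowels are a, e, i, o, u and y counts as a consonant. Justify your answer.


Consonants in 'world': w, r, l, d = 4 consonants.

4


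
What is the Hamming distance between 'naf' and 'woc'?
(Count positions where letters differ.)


Alignment:
Position 1: 'n' vs 'w' = DIFFER
Position 2: 'a' vs 'o' = DIFFER
Position 3: 'f' vs 'c' = DIFFER
Total differences: 3

3


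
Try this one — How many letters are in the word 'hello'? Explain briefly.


Spell out 'hello' and number each letter: h(1), e(2), l(3), l(4), o(5). Total: 5 letters.

5


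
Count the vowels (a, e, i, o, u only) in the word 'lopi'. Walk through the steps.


Vowels in 'lopi': o, i = 2 vowels.

2


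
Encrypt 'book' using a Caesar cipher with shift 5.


Shift each letter by 5: b -> g, o -> t, o -> t, k -> p. Result: 'gttp'.

gttp


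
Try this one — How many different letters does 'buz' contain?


Unique letters in 'buz': {b, u, z} = 3 distinct letters.

3


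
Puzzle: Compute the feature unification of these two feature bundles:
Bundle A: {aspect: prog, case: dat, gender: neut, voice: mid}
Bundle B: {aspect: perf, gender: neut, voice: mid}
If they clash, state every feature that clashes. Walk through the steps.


Compare features:
aspect: A=prog vs B=perf -> CLASH
case: A=dat vs B=_ -> unified: dat
gender: A=neut vs B=neut -> unified: neut
voice: A=mid vs B=mid -> unified: mid
Clash detected on feature 'aspect' (prog vs perf); unification fails.

CLASH on 'aspect' (prog vs perf)


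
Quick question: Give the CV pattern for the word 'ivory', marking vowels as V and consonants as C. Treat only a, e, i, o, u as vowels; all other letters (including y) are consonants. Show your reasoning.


Letter mapping: i = V, v = C, o = V, r = C, y = C.

VCVCC


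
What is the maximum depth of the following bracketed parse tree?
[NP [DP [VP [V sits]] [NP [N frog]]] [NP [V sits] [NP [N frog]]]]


Count bracket nesting levels:
'[' at pos 0: depth = 1
'[' at pos 4: depth = 2
'[' at pos 8: depth = 3
'[' at pos 12: depth = 4
'[' at pos 22: depth = 3
'[' at pos 26: depth = 4
'[' at pos 37: depth = 2
'[' at pos 41: depth = 3
'[' at pos 50: depth = 3
'[' at pos 54: depth = 4
Maximum depth reached: 4

4


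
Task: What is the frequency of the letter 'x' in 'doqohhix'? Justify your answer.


Letter 'x' in 'doqohhix': found at position(s) 8 = 1 occurrence(s).

1


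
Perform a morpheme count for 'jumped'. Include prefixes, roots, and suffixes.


Decomposition: jump (root) + -ed (suffix) = 2 morpheme(s)

2 morphemes


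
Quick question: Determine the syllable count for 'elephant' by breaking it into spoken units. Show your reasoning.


Break 'elephant' into syllables: el-e-phant -> el | e | phant = 3 syllables

3 syllables


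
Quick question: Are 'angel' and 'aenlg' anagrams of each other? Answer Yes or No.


Sorted letters of 'angel': 'aegln'
Sorted letters of 'aenlg': 'aegln'
They match.

Yes


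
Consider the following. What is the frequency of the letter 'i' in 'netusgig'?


Letter 'i' in 'netusgig': found at position(s) 7 = 1 occurrence(s).

1


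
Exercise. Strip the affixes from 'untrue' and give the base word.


Remove prefix 'un' from 'untrue' to get root 'true'.

true


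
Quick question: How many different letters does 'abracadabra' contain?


Unique letters in 'abracadabra': {a, b, c, d, r} = 5 distinct letters.

5


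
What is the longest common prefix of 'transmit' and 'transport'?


Compare from the start: 5 characters match: 'trans'. Mismatch at position 6: 'm' vs 'p'.

trans


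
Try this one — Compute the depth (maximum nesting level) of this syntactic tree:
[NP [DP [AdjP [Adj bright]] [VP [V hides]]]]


Count bracket nesting levels:
'[' at pos 0: depth = 1
'[' at pos 4: depth = 2
'[' at pos 8: depth = 3
'[' at pos 14: depth = 4
'[' at pos 28: depth = 3
'[' at pos 32: depth = 4
Maximum depth reached: 4

4


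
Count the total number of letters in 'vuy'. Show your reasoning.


Spell out 'vuy' and number each letter: v(1), u(2), y(3). Total: 3 letters.

3


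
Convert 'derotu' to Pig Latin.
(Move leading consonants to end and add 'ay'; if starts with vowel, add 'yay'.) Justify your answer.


'derotu': move consonant cluster 'd' to end and add 'ay': 'erotuday'.

erotuday


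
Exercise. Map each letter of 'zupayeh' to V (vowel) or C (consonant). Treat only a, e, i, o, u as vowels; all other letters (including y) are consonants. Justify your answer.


Letter mapping: z = C, u = V, p = C, a = V, y = C, e = V, h = C.

CVCVCVC


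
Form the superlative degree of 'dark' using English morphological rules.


Apply superlative formation (add -est): 'dark' -> 'darkest'.

darkest


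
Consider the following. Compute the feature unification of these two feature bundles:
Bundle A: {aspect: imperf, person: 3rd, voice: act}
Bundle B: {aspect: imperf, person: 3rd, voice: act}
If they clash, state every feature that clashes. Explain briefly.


Compare features:
aspect: A=imperf vs B=imperf -> unified: imperf
person: A=3rd vs B=3rd -> unified: 3rd
voice: A=act vs B=act -> unified: act
No clashes found.

Unified: {aspect: imperf, person: 3rd, voice: act}


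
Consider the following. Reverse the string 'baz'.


Reverse 'baz' character by character: 'zab'.

zab


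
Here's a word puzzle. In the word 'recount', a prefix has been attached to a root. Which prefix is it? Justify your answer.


The word 'recount' = 're' (prefix) + 'count' (root). The prefix is 're'.

re


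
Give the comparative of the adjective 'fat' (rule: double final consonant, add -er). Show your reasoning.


Apply comparative formation (double final consonant, add -er): 'fat' -> 'fatter'.

fatter


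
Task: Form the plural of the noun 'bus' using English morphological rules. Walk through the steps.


Apply rule: Add -es (sibilant/fricative ending). 'bus' becomes 'buses'.

buses


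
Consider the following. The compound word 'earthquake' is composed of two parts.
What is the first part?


Split 'earthquake' into 'earth' + 'quake'. The first part is 'earth'.

earth


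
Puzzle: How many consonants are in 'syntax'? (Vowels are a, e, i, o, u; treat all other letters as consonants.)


Consonants in 'syntax': s, y, n, t, x = 5 consonants.

5


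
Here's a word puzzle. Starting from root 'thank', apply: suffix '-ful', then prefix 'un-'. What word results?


Step 1: Add suffix '-ful' to 'thank' = 'thankful'
Step 2: Add prefix 'un-' to 'thankful' = 'unthankful'

unthankful


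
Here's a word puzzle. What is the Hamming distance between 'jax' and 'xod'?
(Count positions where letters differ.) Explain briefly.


Alignment:
Position 1: 'j' vs 'x' = DIFFER
Position 2: 'a' vs 'o' = DIFFER
Position 3: 'x' vs 'd' = DIFFER
Total differences: 3

3


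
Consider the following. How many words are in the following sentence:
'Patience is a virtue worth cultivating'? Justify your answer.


Split into words: Patience | is | a | virtue | worth | cultivating = 6 words.

6


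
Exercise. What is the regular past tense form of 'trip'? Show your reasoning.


Apply rule: Double final consonant and add -ed. 'trip' becomes 'tripped'.

tripped


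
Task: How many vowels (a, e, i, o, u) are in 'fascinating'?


Vowels in 'fascinating': a, i, a, i = 4 vowels.

4


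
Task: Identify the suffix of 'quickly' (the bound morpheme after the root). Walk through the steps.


The word 'quickly' = 'quick' (root) + '-ly' (suffix). The suffix is '-ly'.

ly


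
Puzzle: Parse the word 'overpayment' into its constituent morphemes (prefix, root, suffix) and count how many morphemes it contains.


Step 1: Identify prefix: 'over' (meaning: excessively)
Step 2: Identify root: 'pay'
Step 3: Identify suffix(es): 'ment'
Decomposition: over- (prefix: excessively) + pay (root) + -ment (suffix: action/result)
Total morphemes: 3

3 morphemes (over- (prefix: excessively) + pay (root) + -ment (suffix: action/result))


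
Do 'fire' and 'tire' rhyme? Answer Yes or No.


Rime (stressed vowel + following sounds) of 'fire': -ire = /aɪər/
Rime of 'tire': -ire = /aɪər/
/aɪər/ and /aɪər/ are the same ending sound, so the words rhyme.

Yes


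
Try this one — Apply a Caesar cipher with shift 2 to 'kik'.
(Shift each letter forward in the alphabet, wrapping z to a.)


Shift each letter by 2: k -> m, i -> k, k -> m. Result: 'mkm'.

mkm


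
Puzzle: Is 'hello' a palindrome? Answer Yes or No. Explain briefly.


Forward: 'hello'
Reversed: 'olleh'
They differ.

No


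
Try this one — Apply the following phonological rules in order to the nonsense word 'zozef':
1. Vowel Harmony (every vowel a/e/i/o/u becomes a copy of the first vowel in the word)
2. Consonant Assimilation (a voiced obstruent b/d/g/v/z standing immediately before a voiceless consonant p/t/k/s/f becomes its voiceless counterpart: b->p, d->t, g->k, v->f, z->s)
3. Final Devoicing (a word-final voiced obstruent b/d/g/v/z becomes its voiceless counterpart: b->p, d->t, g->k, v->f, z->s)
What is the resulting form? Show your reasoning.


Starting form: 'zozef'
Rule 1: Vowel Harmony: all vowels become 'o' (matching first vowel). 'zozef' -> 'zozof'
Rule 2: Consonant Assimilation: no voiced obstruent (b/d/g/v/z) stands immediately before a voiceless consonant (p/t/k/s/f). No change.
Rule 3: Final Devoicing: final consonant 'f' is not one of the voiced obstruents b/d/g/v/z. No change.
Final form: 'zozof'

zozof


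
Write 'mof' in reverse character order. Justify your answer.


Reverse 'mof' character by character: 'fom'.

fom


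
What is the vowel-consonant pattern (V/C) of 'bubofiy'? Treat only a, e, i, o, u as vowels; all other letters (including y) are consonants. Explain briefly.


Letter mapping: b = C, u = V, b = C, o = V, f = C, i = V, y = C.

CVCVCVC


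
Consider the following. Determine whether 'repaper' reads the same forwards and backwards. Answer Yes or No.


Forward: 'repaper'
Reversed: 'repaper'
They are identical.

Yes


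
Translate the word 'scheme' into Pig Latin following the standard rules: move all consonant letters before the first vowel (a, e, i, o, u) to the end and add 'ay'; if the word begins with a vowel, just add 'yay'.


'scheme': move consonant cluster 'sch' to end and add 'ay': 'emeschay'.

emeschay


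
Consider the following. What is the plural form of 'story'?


Apply rule: Change -y to -ies (consonant + y). 'story' becomes 'stories'.

stories


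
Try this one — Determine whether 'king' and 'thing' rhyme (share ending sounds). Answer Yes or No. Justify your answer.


Rime (stressed vowel + following sounds) of 'king': -ing = /ɪŋ/
Rime of 'thing': -ing = /ɪŋ/
/ɪŋ/ and /ɪŋ/ are the same ending sound, so the words rhyme.

Yes


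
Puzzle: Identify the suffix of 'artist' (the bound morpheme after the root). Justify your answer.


The word 'artist' = 'art' (root) + '-ist' (suffix). The suffix is '-ist'.

ist


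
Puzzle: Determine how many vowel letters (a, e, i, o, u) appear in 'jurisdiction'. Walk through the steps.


Vowels in 'jurisdiction': u, i, i, i, o = 5 vowels.

5


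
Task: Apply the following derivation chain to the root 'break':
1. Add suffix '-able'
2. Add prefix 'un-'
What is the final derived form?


Step 1: Add suffix '-able' to 'break' = 'breakable'
Step 2: Add prefix 'un-' to 'breakable' = 'unbreakable'

unbreakable


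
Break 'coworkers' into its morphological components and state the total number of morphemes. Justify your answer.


Step 1: Identify prefix: 'co' (meaning: together)
Step 2: Identify root: 'work'
Step 3: Identify suffix(es): 'er, s'
Decomposition: co- (prefix: together) + work (root) + -er (suffix: one who) + -s (plural)
Total morphemes: 4

4 morphemes (co- (prefix: together) + work (root) + -er (suffix: one who) + -s (plural))


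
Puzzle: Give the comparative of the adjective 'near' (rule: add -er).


Apply comparative formation (add -er): 'near' -> 'nearer'.

nearer


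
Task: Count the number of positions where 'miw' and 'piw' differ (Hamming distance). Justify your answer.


Alignment:
Position 1: 'm' vs 'p' = DIFFER
Position 2: 'i' vs 'i' = match
Position 3: 'w' vs 'w' = match
Total differences: 1

1


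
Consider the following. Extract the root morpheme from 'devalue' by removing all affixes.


Remove prefix 'de' from 'devalue' to get root 'value'.

value


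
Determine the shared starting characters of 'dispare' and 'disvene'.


Compare from the start: 3 characters match: 'dis'. Mismatch at position 4: 'p' vs 'v'.

dis


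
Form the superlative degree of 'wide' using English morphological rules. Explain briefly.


Apply superlative formation (ends in e: add -st): 'wide' -> 'widest'.

widest


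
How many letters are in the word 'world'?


Spell out 'world' and number each letter: w(1), o(2), r(3), l(4), d(5). Total: 5 letters.

5


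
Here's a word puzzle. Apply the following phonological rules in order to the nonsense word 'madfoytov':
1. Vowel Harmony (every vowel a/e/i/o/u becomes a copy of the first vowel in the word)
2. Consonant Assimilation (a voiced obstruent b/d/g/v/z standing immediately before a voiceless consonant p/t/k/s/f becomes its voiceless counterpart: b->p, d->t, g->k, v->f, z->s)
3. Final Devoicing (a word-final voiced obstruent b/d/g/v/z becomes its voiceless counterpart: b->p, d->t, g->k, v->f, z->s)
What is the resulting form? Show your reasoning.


Starting form: 'madfoytov'
Rule 1: Vowel Harmony: all vowels become 'a' (matching first vowel). 'madfoytov' -> 'madfaytav'
Rule 2: Consonant Assimilation: voiced obstruent before voiceless consonant becomes voiceless ('df' -> 'tf'). 'madfaytav' -> 'matfaytav'
Rule 3: Final Devoicing: word-final voiced obstruent 'v' becomes voiceless 'f'. 'matfaytav' -> 'matfaytaf'
Final form: 'matfaytaf'

matfaytaf


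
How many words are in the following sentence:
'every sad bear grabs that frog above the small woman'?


Split into words: every | sad | bear | grabs | that | frog | above | the | small | woman = 10 words.

10


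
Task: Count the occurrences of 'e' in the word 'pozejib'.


Letter 'e' in 'pozejib': found at position(s) 4 = 1 occurrence(s).

1


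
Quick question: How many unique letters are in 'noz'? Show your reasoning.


Unique letters in 'noz': {n, o, z} = 3 distinct letters.

3


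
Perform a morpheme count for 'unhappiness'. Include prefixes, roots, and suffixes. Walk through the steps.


Decomposition: un- (prefix) + happy (root) + -ness (suffix) = 3 morpheme(s)

3 morphemes


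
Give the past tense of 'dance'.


Apply rule: Add -d (word ends in -e). 'dance' becomes 'danced'.

danced


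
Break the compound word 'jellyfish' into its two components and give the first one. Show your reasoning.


Split 'jellyfish' into 'jelly' + 'fish'. The first part is 'jelly'.

jelly


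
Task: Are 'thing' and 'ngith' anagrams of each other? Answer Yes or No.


Sorted letters of 'thing': 'ghint'
Sorted letters of 'ngith': 'ghint'
They match.

Yes


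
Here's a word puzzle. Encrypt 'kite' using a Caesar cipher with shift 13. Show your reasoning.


Shift each letter by 13: k -> x, i -> v, t -> g, e -> r. Result: 'xvgr'.

xvgr


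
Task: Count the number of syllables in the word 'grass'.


Break 'grass' into syllables: grass -> grass = 1 syllable

1 syllable


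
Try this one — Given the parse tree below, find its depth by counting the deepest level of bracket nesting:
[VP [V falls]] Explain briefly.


Count bracket nesting levels:
'[' at pos 0: depth = 1
'[' at pos 4: depth = 2
Maximum depth reached: 2

2


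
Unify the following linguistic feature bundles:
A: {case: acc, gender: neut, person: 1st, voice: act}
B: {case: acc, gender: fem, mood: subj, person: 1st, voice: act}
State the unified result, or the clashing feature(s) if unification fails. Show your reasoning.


Compare features:
case: A=acc vs B=acc -> unified: acc
gender: A=neut vs B=fem -> CLASH
mood: A=_ vs B=subj -> unified: subj
person: A=1st vs B=1st -> unified: 1st
voice: A=act vs B=act -> unified: act
Clash detected on feature 'gender' (neut vs fem); unification fails.

CLASH on 'gender' (neut vs fem)


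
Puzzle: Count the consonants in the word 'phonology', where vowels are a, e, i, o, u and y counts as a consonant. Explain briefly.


Consonants in 'phonology': p, h, n, l, g, y = 6 consonants.

6


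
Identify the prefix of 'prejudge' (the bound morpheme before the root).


The word 'prejudge' = 'pre' (prefix) + 'judge' (root). The prefix is 'pre'.

pre


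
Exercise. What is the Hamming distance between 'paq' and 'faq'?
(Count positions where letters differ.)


Alignment:
Position 1: 'p' vs 'f' = DIFFER
Position 2: 'a' vs 'a' = match
Position 3: 'q' vs 'q' = match
Total differences: 1

1


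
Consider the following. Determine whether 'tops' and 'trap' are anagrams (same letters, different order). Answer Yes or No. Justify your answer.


Sorted letters of 'tops': 'opst'
Sorted letters of 'trap': 'aprt'
They do not match.

No


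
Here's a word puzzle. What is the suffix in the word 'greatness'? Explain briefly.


The word 'greatness' = 'great' (root) + '-ness' (suffix). The suffix is '-ness'.

ness


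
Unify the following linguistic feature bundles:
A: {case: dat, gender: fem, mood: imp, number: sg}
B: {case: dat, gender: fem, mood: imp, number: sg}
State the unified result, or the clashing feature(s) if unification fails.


Compare features:
case: A=dat vs B=dat -> unified: dat
gender: A=fem vs B=fem -> unified: fem
mood: A=imp vs B=imp -> unified: imp
number: A=sg vs B=sg -> unified: sg
No clashes found.

Unified: {case: dat, gender: fem, mood: imp, number: sg}


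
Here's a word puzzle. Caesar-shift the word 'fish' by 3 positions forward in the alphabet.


Shift each letter by 3: f -> i, i -> l, s -> v, h -> k. Result: 'ilvk'.

ilvk


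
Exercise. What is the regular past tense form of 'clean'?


Apply rule: Add -ed. 'clean' becomes 'cleaned'.

cleaned


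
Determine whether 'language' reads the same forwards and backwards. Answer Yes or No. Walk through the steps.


Forward: 'language'
Reversed: 'egaugnal'
They differ.

No


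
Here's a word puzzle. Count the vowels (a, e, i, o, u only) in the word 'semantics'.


Vowels in 'semantics': e, a, i = 3 vowels.

3


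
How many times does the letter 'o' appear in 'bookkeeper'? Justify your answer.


Letter 'o' in 'bookkeeper': found at position(s) 2, 3 = 2 occurrence(s).

2


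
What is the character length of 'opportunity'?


Spell out 'opportunity' and number each letter: o(1), p(2), p(3), o(4), r(5), t(6), u(7), n(8), i(9), t(10), y(11). Total: 11 letters.

11


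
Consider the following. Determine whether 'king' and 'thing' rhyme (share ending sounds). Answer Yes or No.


Rime (stressed vowel + following sounds) of 'king': -ing = /ɪŋ/
Rime of 'thing': -ing = /ɪŋ/
/ɪŋ/ and /ɪŋ/ are the same ending sound, so the words rhyme.

Yes


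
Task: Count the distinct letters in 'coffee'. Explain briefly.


Unique letters in 'coffee': {c, e, f, o} = 4 distinct letters.

4


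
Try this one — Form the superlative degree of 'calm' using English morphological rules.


Apply superlative formation (add -est): 'calm' -> 'calmest'.

calmest


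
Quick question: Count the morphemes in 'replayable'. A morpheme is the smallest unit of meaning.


Decomposition: re- (prefix) + play (root) + -able (suffix) = 3 morpheme(s)

3 morphemes


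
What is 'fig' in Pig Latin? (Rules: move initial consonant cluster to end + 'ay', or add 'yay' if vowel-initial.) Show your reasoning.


'fig': move consonant cluster 'f' to end and add 'ay': 'igfay'.

igfay


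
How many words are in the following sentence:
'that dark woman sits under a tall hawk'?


Split into words: that | dark | woman | sits | under | a | tall | hawk = 8 words.

8


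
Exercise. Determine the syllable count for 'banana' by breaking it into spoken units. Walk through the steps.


Break 'banana' into syllables: ba-na-na -> ba | na | na = 3 syllables

3 syllables


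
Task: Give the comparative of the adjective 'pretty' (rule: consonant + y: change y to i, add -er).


Apply comparative formation (consonant + y: change y to i, add -er): 'pretty' -> 'prettier'.

prettier


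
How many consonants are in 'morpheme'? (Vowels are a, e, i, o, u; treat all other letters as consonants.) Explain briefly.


Consonants in 'morpheme': m, r, p, h, m = 5 consonants.

5


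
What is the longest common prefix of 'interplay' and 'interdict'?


Compare from the start: 5 characters match: 'inter'. Mismatch at position 6: 'p' vs 'd'.

inter


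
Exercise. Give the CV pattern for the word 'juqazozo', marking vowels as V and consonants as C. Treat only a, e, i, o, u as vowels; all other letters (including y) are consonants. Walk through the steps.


Letter mapping: j = C, u = V, q = C, a = V, z = C, o = V, z = C, o = V.

CVCVCVCV


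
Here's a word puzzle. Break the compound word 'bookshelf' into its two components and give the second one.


Split 'bookshelf' into 'book' + 'shelf'. The second part is 'shelf'.

shelf


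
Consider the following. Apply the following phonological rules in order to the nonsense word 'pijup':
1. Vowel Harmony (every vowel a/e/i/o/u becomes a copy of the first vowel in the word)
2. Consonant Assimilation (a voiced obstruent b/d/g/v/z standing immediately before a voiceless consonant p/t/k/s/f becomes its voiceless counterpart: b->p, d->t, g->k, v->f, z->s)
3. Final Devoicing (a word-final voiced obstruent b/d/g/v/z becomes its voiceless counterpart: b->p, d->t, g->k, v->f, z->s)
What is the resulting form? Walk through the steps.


Starting form: 'pijup'
Rule 1: Vowel Harmony: all vowels become 'i' (matching first vowel). 'pijup' -> 'pijip'
Rule 2: Consonant Assimilation: no voiced obstruent (b/d/g/v/z) stands immediately before a voiceless consonant (p/t/k/s/f). No change.
Rule 3: Final Devoicing: final consonant 'p' is not one of the voiced obstruents b/d/g/v/z. No change.
Final form: 'pijip'

pijip


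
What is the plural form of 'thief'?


Apply rule: Change -f to -ves. 'thief' becomes 'thieves'.

thieves


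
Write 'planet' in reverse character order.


Reverse 'planet' character by character: 'tenalp'.

tenalp


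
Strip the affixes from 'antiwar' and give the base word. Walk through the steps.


Remove prefix 'anti' from 'antiwar' to get root 'war'.

war


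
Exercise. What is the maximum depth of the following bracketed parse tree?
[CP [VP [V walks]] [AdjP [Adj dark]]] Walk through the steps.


Count bracket nesting levels:
'[' at pos 0: depth = 1
'[' at pos 4: depth = 2
'[' at pos 8: depth = 3
'[' at pos 19: depth = 2
'[' at pos 25: depth = 3
Maximum depth reached: 3

3


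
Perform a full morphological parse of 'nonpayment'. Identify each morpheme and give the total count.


Step 1: Identify prefix: 'non' (meaning: not)
Step 2: Identify root: 'pay'
Step 3: Identify suffix(es): 'ment'
Decomposition: non- (prefix: not) + pay (root) + -ment (suffix: action/result)
Total morphemes: 3

3 morphemes (non- (prefix: not) + pay (root) + -ment (suffix: action/result))


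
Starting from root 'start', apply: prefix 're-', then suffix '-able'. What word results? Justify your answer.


Step 1: Add prefix 're-' to 'start' = 'restart'
Step 2: Add suffix '-able' to 'restart' = 'restartable'

restartable


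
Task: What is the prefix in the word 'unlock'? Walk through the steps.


The word 'unlock' = 'un' (prefix) + 'lock' (root). The prefix is 'un'.

un


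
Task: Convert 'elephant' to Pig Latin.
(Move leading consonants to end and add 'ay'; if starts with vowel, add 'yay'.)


'elephant' starts with a vowel, so add 'yay': 'elephantyay'.

elephantyay


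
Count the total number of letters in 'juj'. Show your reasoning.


Spell out 'juj' and number each letter: j(1), u(2), j(3). Total: 3 letters.

3


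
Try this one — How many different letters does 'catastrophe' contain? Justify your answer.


Unique letters in 'catastrophe': {a, c, e, h, o, p, r, s, t} = 9 distinct letters.

9


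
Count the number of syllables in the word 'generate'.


Break 'generate' into syllables: gen-er-ate -> gen | er | ate = 3 syllables

3 syllables


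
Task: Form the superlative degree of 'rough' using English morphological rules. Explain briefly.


Apply superlative formation (add -est): 'rough' -> 'roughest'.

roughest


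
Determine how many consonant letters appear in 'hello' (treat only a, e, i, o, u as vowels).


Consonants in 'hello': h, l, l = 3 consonants.

3


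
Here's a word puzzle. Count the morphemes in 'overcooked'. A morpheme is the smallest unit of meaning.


Decomposition: over- (prefix) + cook (root) + -ed (suffix) = 3 morpheme(s)

3 morphemes


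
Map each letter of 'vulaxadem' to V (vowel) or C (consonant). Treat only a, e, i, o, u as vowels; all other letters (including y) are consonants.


Letter mapping: v = C, u = V, l = C, a = V, x = C, a = V, d = C, e = V, m = C.

CVCVCVCVC


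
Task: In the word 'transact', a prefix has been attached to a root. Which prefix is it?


The word 'transact' = 'trans' (prefix) + 'act' (root). The prefix is 'trans'.

trans


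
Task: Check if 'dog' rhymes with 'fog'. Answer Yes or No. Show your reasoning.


Rime (stressed vowel + following sounds) of 'dog': -og = /ɒg/
Rime of 'fog': -og = /ɒg/
/ɒg/ and /ɒg/ are the same ending sound, so the words rhyme.

Yes


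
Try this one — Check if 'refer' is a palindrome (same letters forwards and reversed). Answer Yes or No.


Forward: 'refer'
Reversed: 'refer'
They are identical.

Yes


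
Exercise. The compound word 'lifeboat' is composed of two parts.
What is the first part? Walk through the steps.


Split 'lifeboat' into 'life' + 'boat'. The first part is 'life'.

life


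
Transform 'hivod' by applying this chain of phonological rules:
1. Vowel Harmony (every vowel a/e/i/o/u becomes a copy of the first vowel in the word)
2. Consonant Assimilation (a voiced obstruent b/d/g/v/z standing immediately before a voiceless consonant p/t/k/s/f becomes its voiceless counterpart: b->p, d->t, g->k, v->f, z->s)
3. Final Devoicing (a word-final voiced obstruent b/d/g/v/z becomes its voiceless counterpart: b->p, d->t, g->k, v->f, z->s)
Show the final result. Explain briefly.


Starting form: 'hivod'
Rule 1: Vowel Harmony: all vowels become 'i' (matching first vowel). 'hivod' -> 'hivid'
Rule 2: Consonant Assimilation: no voiced obstruent (b/d/g/v/z) stands immediately before a voiceless consonant (p/t/k/s/f). No change.
Rule 3: Final Devoicing: word-final voiced obstruent 'd' becomes voiceless 't'. 'hivid' -> 'hivit'
Final form: 'hivit'

hivit


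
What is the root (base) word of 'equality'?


Remove suffix '-ity' from 'equality' to get root 'equal'.

equal


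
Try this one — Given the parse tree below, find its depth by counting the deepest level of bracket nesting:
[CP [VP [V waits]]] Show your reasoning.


Count bracket nesting levels:
'[' at pos 0: depth = 1
'[' at pos 4: depth = 2
'[' at pos 8: depth = 3
Maximum depth reached: 3

3


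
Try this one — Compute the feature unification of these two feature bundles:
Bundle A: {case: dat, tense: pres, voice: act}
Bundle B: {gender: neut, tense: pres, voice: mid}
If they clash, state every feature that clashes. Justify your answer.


Compare features:
case: A=dat vs B=_ -> unified: dat
gender: A=_ vs B=neut -> unified: neut
tense: A=pres vs B=pres -> unified: pres
voice: A=act vs B=mid -> CLASH
Clash detected on feature 'voice' (act vs mid); unification fails.

CLASH on 'voice' (act vs mid)


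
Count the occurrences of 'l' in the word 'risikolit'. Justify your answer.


Letter 'l' in 'risikolit': found at position(s) 7 = 1 occurrence(s).

1


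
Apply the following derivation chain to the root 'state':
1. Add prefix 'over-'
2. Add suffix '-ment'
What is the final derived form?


Step 1: Add prefix 'over-' to 'state' = 'overstate'
Step 2: Add suffix '-ment' to 'overstate' = 'overstatement'

overstatement


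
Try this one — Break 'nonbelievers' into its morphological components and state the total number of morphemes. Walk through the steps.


Step 1: Identify prefix: 'non' (meaning: not)
Step 2: Identify root: 'believe'
Step 3: Identify suffix(es): 'er, s'
Decomposition: non- (prefix: not) + believe (root) + -er (suffix: one who) + -s (plural)
Total morphemes: 4

4 morphemes (non- (prefix: not) + believe (root) + -er (suffix: one who) + -s (plural))


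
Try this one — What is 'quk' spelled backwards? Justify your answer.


Reverse 'quk' character by character: 'kuq'.

kuq


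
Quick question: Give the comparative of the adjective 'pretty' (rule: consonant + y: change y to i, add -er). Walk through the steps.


Apply comparative formation (consonant + y: change y to i, add -er): 'pretty' -> 'prettier'.

prettier


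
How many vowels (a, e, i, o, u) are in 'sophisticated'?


Vowels in 'sophisticated': o, i, i, a, e = 5 vowels.

5


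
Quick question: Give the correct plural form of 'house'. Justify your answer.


Apply rule: Add -s. 'house' becomes 'houses'.

houses


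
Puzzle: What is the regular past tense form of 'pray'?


Apply rule: Add -ed. 'pray' becomes 'prayed'.

prayed


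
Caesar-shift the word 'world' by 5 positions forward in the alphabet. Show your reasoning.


Shift each letter by 5: w -> b, o -> t, r -> w, l -> q, d -> i. Result: 'btwqi'.

btwqi


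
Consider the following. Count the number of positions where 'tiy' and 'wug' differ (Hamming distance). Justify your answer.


Alignment:
Position 1: 't' vs 'w' = DIFFER
Position 2: 'i' vs 'u' = DIFFER
Position 3: 'y' vs 'g' = DIFFER
Total differences: 3

3


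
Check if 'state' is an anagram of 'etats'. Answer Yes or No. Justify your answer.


Sorted letters of 'state': 'aestt'
Sorted letters of 'etats': 'aestt'
They match.

Yes


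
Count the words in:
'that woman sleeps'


Split into words: that | woman | sleeps = 3 words.

3


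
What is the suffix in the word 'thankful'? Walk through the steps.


The word 'thankful' = 'thank' (root) + '-ful' (suffix). The suffix is '-ful'.

ful


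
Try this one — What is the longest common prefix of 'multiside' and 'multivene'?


Compare from the start: 5 characters match: 'multi'. Mismatch at position 6: 's' vs 'v'.

multi


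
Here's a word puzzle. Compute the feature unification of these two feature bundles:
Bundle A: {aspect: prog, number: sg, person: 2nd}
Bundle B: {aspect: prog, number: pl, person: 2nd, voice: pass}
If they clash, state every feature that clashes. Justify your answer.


Compare features:
aspect: A=prog vs B=prog -> unified: prog
number: A=sg vs B=pl -> CLASH
person: A=2nd vs B=2nd -> unified: 2nd
voice: A=_ vs B=pass -> unified: pass
Clash detected on feature 'number' (sg vs pl); unification fails.

CLASH on 'number' (sg vs pl)


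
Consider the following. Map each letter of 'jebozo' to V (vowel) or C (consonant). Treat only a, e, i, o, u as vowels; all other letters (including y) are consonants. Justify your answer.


Letter mapping: j = C, e = V, b = C, o = V, z = C, o = V.

CVCVCV


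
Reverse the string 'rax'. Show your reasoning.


Reverse 'rax' character by character: 'xar'.

xar


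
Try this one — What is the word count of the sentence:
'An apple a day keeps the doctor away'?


Split into words: An | apple | a | day | keeps | the | doctor | away = 8 words.

8


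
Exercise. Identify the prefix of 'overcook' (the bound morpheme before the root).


The word 'overcook' = 'over' (prefix) + 'cook' (root). The prefix is 'over'.

over


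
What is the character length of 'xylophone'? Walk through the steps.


Spell out 'xylophone' and number each letter: x(1), y(2), l(3), o(4), p(5), h(6), o(7), n(8), e(9). Total: 9 letters.

9


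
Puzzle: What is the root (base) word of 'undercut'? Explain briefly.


Remove prefix 'under' from 'undercut' to get root 'cut'.

cut


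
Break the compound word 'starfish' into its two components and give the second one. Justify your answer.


Split 'starfish' into 'star' + 'fish'. The second part is 'fish'.

fish


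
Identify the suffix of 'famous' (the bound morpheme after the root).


The word 'famous' = 'fame' (root) + '-ous' (suffix). The suffix is '-ous'.

ous


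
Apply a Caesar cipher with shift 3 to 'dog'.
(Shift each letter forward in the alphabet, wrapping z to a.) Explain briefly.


Shift each letter by 3: d -> g, o -> r, g -> j. Result: 'grj'.

grj


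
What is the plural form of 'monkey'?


Apply rule: Add -s. 'monkey' becomes 'monkeys'.

monkeys


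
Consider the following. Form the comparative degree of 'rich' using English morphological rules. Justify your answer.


Apply comparative formation (add -er): 'rich' -> 'richer'.

richer


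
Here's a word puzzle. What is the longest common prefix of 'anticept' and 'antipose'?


Compare from the start: 4 characters match: 'anti'. Mismatch at position 5: 'c' vs 'p'.

anti


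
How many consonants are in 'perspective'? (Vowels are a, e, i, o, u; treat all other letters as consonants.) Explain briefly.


Consonants in 'perspective': p, r, s, p, c, t, v = 7 consonants.

7


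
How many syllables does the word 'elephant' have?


Break 'elephant' into syllables: el-e-phant -> el | e | phant = 3 syllables

3 syllables


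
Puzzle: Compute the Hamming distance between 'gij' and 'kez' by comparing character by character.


Alignment:
Position 1: 'g' vs 'k' = DIFFER
Position 2: 'i' vs 'e' = DIFFER
Position 3: 'j' vs 'z' = DIFFER
Total differences: 3

3


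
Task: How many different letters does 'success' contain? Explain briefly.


Unique letters in 'success': {c, e, s, u} = 4 distinct letters.

4


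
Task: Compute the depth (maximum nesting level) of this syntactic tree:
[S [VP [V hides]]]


Count bracket nesting levels:
'[' at pos 0: depth = 1
'[' at pos 3: depth = 2
'[' at pos 7: depth = 3
Maximum depth reached: 3

3


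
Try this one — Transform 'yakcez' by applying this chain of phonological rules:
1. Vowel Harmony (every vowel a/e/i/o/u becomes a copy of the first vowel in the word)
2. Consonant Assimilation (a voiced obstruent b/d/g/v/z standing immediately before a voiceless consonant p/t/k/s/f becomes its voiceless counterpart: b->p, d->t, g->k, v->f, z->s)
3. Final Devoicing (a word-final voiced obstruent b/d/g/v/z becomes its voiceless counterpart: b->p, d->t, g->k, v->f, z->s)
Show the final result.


Starting form: 'yakcez'
Rule 1: Vowel Harmony: all vowels become 'a' (matching first vowel). 'yakcez' -> 'yakcaz'
Rule 2: Consonant Assimilation: no voiced obstruent (b/d/g/v/z) stands immediately before a voiceless consonant (p/t/k/s/f). No change.
Rule 3: Final Devoicing: word-final voiced obstruent 'z' becomes voiceless 's'. 'yakcaz' -> 'yakcas'
Final form: 'yakcas'

yakcas
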